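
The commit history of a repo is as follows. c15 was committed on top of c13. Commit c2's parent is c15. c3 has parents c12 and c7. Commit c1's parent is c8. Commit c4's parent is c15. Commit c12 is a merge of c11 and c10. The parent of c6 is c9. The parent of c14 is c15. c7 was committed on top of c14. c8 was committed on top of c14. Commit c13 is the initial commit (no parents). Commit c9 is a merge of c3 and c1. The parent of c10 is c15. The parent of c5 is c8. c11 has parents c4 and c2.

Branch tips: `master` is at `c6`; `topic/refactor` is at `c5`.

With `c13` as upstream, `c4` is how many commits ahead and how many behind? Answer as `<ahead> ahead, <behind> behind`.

2 ahead, 0 behind

Reachable from c4: {c13, c15, c4}.
Reachable from c13: {c13}.
Only in c4's history (ahead): {c15, c4} — 2.
Only in c13's history (behind): {} — 0.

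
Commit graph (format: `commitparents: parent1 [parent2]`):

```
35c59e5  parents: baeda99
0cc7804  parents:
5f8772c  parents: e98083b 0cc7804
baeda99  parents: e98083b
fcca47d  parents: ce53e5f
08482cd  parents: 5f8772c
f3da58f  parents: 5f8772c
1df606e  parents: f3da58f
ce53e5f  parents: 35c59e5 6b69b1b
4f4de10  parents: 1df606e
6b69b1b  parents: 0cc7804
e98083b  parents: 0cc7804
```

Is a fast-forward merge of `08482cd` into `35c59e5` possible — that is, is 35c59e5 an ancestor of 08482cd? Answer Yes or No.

No

A fast-forward from 35c59e5 to 08482cd is possible iff 35c59e5 is an ancestor of 08482cd.
Ancestors of 08482cd: {08482cd, 0cc7804, 5f8772c, e98083b}.
35c59e5 is not among them, so fast-forward is not possible.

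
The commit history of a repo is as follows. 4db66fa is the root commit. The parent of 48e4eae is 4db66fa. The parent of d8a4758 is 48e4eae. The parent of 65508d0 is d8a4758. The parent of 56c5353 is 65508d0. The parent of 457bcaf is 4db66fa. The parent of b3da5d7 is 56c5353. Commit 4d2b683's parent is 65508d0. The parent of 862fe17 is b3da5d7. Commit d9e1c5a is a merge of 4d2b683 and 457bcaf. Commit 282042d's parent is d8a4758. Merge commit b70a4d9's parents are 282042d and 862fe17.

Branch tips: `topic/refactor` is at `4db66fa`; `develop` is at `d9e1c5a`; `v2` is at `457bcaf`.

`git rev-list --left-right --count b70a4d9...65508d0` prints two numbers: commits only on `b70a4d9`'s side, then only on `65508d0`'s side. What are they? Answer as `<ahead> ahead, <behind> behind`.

Reachable from b70a4d9: {282042d, 48e4eae, 4db66fa, 56c5353, 65508d0, 862fe17, b3da5d7, b70a4d9, d8a4758}.
Reachable from 65508d0: {48e4eae, 4db66fa, 65508d0, d8a4758}.
Only in b70a4d9's history (ahead): {282042d, 56c5353, 862fe17, b3da5d7, b70a4d9} — 5.
Only in 65508d0's history (behind): {} — 0.

5 ahead, 0 behind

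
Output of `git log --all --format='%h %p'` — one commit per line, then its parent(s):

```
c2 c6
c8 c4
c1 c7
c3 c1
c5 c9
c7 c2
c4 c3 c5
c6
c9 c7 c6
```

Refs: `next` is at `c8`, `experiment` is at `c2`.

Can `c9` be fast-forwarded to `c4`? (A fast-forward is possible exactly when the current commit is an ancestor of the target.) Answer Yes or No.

Yes

A fast-forward from c9 to c4 is possible iff c9 is an ancestor of c4.
Ancestors of c4: {c1, c2, c3, c4, c5, c6, c7, c9}.
c9 is among them, so fast-forward is possible.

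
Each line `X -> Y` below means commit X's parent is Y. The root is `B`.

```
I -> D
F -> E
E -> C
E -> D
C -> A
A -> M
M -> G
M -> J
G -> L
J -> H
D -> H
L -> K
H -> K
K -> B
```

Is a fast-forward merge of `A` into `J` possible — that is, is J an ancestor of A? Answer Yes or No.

Yes

A fast-forward from J to A is possible iff J is an ancestor of A.
Ancestors of A: {A, B, G, H, J, K, L, M}.
J is among them, so fast-forward is possible.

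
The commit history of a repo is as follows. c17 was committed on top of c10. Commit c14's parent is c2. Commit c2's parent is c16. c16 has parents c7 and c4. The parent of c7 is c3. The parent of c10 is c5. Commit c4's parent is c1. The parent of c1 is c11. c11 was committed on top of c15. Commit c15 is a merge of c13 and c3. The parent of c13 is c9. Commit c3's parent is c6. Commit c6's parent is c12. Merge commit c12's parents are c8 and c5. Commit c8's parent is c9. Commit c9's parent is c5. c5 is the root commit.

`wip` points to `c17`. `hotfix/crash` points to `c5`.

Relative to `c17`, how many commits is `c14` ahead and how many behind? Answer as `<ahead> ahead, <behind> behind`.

14 ahead, 2 behind

Reachable from c14: {c1, c11, c12, c13, c14, c15, c16, c2, c3, c4, c5, c6, c7, c8, c9}.
Reachable from c17: {c10, c17, c5}.
Only in c14's history (ahead): {c1, c11, c12, c13, c14, c15, c16, c2, c3, c4, c6, c7, c8, c9} — 14.
Only in c17's history (behind): {c10, c17} — 2.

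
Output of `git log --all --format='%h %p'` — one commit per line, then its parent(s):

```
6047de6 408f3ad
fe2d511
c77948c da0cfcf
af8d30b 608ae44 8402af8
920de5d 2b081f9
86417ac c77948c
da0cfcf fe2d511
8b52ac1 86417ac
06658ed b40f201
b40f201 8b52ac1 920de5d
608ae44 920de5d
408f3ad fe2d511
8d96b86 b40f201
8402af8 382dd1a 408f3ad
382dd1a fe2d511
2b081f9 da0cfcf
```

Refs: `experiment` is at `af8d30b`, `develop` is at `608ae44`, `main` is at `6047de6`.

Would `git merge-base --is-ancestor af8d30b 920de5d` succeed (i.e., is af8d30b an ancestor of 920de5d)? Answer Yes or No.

Ancestors of 920de5d: {2b081f9, 920de5d, da0cfcf, fe2d511}.
af8d30b is not in that set, so it is not an ancestor of 920de5d.

No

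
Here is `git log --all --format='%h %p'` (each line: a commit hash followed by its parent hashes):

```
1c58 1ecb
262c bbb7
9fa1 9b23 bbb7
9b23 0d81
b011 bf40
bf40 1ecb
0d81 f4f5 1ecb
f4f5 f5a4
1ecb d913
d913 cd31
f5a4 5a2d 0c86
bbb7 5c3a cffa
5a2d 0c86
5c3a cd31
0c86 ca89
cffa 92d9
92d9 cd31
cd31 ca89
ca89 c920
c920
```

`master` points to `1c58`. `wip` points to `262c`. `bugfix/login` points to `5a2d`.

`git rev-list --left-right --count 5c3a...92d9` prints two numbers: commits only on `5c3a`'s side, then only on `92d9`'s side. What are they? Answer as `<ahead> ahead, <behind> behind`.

1 ahead, 1 behind

Reachable from 5c3a: {5c3a, c920, ca89, cd31}.
Reachable from 92d9: {92d9, c920, ca89, cd31}.
Only in 5c3a's history (ahead): {5c3a} — 1.
Only in 92d9's history (behind): {92d9} — 1.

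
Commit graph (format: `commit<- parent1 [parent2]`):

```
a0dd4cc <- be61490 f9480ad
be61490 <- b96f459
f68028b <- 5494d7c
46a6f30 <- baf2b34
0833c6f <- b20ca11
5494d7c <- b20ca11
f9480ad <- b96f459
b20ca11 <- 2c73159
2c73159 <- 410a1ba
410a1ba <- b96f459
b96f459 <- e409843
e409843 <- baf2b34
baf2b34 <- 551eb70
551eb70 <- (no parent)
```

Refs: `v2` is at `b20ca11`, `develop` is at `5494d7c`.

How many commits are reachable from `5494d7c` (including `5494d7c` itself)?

8

Walking parent pointers from 5494d7c: reachable set = {2c73159, 410a1ba, 5494d7c, 551eb70, b20ca11, b96f459, baf2b34, e409843}.
That is 8 commits.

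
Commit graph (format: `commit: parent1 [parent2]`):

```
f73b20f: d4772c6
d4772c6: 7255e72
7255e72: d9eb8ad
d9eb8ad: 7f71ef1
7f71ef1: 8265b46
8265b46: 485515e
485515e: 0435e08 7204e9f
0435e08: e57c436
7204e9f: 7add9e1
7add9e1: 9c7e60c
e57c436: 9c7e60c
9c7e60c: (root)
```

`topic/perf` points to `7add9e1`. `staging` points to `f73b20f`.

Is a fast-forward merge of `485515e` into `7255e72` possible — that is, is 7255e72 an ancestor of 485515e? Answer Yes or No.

A fast-forward from 7255e72 to 485515e is possible iff 7255e72 is an ancestor of 485515e.
Ancestors of 485515e: {0435e08, 485515e, 7204e9f, 7add9e1, 9c7e60c, e57c436}.
7255e72 is not among them, so fast-forward is not possible.

No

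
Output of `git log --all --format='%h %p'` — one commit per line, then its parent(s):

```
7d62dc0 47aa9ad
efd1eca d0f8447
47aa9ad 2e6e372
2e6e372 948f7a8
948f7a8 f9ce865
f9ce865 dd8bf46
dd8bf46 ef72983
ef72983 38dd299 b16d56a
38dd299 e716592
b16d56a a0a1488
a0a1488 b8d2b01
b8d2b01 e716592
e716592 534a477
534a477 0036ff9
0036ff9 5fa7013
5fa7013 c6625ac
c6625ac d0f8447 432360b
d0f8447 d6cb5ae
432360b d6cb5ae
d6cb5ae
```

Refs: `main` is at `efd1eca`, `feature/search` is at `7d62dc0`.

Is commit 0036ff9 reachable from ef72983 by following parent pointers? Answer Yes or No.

Yes

Ancestors of ef72983 (commits reachable by following parents): {0036ff9, 38dd299, 432360b, 534a477, 5fa7013, a0a1488, b16d56a, b8d2b01, c6625ac, d0f8447, d6cb5ae, e716592, ef72983}.
0036ff9 is in that set, so it is an ancestor of ef72983.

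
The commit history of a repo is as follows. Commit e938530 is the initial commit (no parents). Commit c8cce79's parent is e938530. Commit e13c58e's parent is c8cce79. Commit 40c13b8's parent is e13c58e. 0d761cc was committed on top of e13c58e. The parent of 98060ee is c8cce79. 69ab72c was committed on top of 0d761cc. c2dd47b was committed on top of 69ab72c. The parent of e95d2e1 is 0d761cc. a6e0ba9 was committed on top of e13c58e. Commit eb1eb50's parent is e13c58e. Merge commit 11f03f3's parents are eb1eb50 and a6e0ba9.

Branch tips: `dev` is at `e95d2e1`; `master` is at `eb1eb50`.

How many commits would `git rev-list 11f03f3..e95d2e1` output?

2

Reachable from e95d2e1: {0d761cc, c8cce79, e13c58e, e938530, e95d2e1}.
Reachable from 11f03f3: {11f03f3, a6e0ba9, c8cce79, e13c58e, e938530, eb1eb50}.
In e95d2e1's history but not 11f03f3's: {0d761cc, e95d2e1} — 2 commits.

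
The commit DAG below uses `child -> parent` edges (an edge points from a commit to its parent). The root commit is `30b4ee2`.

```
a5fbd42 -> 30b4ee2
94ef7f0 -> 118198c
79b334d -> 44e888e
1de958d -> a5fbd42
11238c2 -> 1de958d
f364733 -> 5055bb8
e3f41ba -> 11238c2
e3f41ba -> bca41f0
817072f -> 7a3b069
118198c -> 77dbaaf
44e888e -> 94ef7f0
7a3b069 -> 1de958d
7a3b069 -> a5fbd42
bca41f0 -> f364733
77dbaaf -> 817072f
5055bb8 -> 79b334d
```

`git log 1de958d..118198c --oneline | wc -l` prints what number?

4

Reachable from 118198c: {118198c, 1de958d, 30b4ee2, 77dbaaf, 7a3b069, 817072f, a5fbd42}.
Reachable from 1de958d: {1de958d, 30b4ee2, a5fbd42}.
In 118198c's history but not 1de958d's: {118198c, 77dbaaf, 7a3b069, 817072f} — 4 commits.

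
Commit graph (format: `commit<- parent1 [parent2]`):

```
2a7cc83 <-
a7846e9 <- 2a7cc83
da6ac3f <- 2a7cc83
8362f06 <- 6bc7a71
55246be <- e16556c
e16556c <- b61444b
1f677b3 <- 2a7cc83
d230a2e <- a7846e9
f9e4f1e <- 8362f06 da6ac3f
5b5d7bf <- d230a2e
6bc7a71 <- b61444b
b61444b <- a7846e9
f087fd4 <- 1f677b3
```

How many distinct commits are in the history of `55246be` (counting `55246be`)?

Walking parent pointers from 55246be: reachable set = {2a7cc83, 55246be, a7846e9, b61444b, e16556c}.
That is 5 commits.

5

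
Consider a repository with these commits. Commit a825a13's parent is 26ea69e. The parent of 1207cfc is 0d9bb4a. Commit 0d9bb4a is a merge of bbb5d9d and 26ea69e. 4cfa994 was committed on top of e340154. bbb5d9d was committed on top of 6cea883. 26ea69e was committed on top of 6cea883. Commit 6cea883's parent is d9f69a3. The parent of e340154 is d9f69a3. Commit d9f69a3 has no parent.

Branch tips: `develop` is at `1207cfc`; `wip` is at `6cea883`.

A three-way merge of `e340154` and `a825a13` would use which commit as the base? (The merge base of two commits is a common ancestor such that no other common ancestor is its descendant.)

Ancestors of e340154: {d9f69a3, e340154}.
Ancestors of a825a13: {26ea69e, 6cea883, a825a13, d9f69a3}.
Common ancestors: {d9f69a3}.
The only common ancestor is d9f69a3, so it is the merge base.

d9f69a3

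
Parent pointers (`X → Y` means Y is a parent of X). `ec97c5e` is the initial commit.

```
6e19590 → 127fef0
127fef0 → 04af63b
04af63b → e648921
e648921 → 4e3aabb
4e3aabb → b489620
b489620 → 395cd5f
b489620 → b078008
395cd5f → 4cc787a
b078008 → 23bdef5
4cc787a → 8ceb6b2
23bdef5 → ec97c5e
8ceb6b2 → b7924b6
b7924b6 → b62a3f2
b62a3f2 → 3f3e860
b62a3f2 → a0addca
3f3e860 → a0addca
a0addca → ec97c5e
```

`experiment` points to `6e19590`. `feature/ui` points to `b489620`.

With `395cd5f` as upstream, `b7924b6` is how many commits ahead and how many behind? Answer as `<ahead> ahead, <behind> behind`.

Reachable from b7924b6: {3f3e860, a0addca, b62a3f2, b7924b6, ec97c5e}.
Reachable from 395cd5f: {395cd5f, 3f3e860, 4cc787a, 8ceb6b2, a0addca, b62a3f2, b7924b6, ec97c5e}.
Only in b7924b6's history (ahead): {} — 0.
Only in 395cd5f's history (behind): {395cd5f, 4cc787a, 8ceb6b2} — 3.

0 ahead, 3 behind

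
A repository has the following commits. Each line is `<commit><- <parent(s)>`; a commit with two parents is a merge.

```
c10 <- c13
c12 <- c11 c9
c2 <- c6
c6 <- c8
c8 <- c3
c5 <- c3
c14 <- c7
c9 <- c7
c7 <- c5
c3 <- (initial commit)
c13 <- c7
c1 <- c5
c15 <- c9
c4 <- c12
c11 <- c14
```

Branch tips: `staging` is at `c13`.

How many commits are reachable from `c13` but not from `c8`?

3

Reachable from c13: {c13, c3, c5, c7}.
Reachable from c8: {c3, c8}.
In c13's history but not c8's: {c13, c5, c7} — 3 commits.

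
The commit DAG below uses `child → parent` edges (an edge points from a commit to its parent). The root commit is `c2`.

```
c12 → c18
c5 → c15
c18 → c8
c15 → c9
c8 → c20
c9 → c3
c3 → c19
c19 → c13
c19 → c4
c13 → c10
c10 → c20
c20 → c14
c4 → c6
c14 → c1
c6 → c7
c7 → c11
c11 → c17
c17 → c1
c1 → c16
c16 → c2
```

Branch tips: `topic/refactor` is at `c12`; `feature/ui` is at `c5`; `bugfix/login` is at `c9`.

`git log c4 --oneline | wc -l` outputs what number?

8

Walking parent pointers from c4: reachable set = {c1, c11, c16, c17, c2, c4, c6, c7}.
That is 8 commits.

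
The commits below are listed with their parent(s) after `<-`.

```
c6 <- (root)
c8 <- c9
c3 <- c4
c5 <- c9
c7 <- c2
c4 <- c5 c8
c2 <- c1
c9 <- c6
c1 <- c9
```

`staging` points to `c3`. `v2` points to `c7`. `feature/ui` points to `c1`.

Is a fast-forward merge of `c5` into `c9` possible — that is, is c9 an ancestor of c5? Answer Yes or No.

A fast-forward from c9 to c5 is possible iff c9 is an ancestor of c5.
Ancestors of c5: {c5, c6, c9}.
c9 is among them, so fast-forward is possible.

Yes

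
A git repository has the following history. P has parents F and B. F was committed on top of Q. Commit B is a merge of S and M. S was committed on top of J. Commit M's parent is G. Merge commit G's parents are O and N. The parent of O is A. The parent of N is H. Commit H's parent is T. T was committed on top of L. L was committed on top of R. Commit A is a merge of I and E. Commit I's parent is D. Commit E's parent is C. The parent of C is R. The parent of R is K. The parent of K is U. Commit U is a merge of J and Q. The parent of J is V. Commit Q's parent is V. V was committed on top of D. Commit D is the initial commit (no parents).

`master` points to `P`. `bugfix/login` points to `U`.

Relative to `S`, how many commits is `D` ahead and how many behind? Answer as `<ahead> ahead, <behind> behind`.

Reachable from D: {D}.
Reachable from S: {D, J, S, V}.
Only in D's history (ahead): {} — 0.
Only in S's history (behind): {J, S, V} — 3.

0 ahead, 3 behind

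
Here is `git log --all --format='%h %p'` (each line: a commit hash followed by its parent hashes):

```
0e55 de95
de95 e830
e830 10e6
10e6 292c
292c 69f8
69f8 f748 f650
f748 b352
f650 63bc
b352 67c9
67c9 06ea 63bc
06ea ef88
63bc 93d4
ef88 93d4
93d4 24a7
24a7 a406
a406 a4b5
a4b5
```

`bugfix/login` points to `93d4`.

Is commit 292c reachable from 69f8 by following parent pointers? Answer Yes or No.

No

Ancestors of 69f8: {06ea, 24a7, 63bc, 67c9, 69f8, 93d4, a406, a4b5, b352, ef88, f650, f748}.
292c is not in that set, so it is not an ancestor of 69f8.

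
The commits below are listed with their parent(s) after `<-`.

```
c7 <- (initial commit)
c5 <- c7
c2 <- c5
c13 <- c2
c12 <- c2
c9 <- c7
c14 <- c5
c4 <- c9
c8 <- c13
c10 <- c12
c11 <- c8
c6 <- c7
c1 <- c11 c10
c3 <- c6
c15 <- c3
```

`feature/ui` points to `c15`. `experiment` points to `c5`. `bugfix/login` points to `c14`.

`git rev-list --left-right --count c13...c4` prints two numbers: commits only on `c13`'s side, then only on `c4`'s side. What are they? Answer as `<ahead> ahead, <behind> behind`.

Reachable from c13: {c13, c2, c5, c7}.
Reachable from c4: {c4, c7, c9}.
Only in c13's history (ahead): {c13, c2, c5} — 3.
Only in c4's history (behind): {c4, c9} — 2.

3 ahead, 2 behind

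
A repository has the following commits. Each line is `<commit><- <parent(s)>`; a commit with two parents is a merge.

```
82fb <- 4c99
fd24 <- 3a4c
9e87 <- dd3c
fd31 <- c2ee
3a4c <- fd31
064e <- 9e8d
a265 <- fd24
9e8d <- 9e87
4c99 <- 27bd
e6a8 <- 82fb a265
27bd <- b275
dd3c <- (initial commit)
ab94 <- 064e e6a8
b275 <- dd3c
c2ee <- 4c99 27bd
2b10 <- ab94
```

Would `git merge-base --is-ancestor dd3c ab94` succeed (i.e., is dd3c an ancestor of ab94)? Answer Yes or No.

Yes

Ancestors of ab94 (commits reachable by following parents): {064e, 27bd, 3a4c, 4c99, 82fb, 9e87, 9e8d, a265, ab94, b275, c2ee, dd3c, e6a8, fd24, fd31}.
dd3c is in that set, so it is an ancestor of ab94.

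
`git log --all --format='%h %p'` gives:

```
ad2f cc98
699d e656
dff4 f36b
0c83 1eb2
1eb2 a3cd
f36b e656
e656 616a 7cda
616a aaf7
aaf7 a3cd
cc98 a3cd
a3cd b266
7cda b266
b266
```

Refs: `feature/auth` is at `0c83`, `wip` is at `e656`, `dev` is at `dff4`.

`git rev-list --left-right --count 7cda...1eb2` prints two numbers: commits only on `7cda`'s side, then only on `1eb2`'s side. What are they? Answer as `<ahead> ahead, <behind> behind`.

1 ahead, 2 behind

Reachable from 7cda: {7cda, b266}.
Reachable from 1eb2: {1eb2, a3cd, b266}.
Only in 7cda's history (ahead): {7cda} — 1.
Only in 1eb2's history (behind): {1eb2, a3cd} — 2.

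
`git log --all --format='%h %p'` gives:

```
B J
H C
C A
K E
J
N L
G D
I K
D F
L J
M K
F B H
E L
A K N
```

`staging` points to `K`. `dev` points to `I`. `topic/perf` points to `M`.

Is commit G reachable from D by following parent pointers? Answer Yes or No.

Ancestors of D: {A, B, C, D, E, F, H, J, K, L, N}.
G is not in that set, so it is not an ancestor of D.

No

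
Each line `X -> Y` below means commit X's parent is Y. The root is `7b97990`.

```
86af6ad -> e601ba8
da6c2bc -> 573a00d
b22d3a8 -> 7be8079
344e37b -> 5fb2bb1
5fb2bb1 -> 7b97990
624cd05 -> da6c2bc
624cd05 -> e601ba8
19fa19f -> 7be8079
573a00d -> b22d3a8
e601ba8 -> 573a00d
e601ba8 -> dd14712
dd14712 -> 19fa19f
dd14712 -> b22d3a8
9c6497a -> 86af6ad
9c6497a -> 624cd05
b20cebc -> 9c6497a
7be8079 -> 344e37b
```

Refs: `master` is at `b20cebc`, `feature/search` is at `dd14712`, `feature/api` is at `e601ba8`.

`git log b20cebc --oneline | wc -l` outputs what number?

Walking parent pointers from b20cebc: reachable set = {19fa19f, 344e37b, 573a00d, 5fb2bb1, 624cd05, 7b97990, 7be8079, 86af6ad, 9c6497a, b20cebc, b22d3a8, da6c2bc, dd14712, e601ba8}.
That is 14 commits.

14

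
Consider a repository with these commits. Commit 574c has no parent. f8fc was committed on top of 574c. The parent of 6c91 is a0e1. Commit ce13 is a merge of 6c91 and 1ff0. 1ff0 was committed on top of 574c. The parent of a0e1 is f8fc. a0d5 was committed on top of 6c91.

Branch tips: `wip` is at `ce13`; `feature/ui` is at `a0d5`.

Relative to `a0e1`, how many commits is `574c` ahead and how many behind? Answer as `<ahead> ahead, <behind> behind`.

0 ahead, 2 behind

Reachable from 574c: {574c}.
Reachable from a0e1: {574c, a0e1, f8fc}.
Only in 574c's history (ahead): {} — 0.
Only in a0e1's history (behind): {a0e1, f8fc} — 2.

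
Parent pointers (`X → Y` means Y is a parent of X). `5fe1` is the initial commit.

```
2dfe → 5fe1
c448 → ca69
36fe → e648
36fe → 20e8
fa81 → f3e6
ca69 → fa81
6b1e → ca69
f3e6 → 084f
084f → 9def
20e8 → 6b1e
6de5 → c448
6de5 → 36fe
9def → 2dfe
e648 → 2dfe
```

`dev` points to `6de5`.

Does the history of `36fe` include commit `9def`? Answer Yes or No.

Yes

Ancestors of 36fe (commits reachable by following parents): {084f, 20e8, 2dfe, 36fe, 5fe1, 6b1e, 9def, ca69, e648, f3e6, fa81}.
9def is in that set, so it is an ancestor of 36fe.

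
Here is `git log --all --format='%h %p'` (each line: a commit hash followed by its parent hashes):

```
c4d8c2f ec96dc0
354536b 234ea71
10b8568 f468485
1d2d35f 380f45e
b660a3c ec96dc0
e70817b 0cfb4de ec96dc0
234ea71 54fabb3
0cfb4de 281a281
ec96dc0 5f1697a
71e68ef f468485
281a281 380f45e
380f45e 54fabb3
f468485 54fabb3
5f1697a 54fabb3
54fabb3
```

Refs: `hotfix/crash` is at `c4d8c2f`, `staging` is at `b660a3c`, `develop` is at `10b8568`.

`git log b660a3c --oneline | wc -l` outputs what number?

Walking parent pointers from b660a3c: reachable set = {54fabb3, 5f1697a, b660a3c, ec96dc0}.
That is 4 commits.

4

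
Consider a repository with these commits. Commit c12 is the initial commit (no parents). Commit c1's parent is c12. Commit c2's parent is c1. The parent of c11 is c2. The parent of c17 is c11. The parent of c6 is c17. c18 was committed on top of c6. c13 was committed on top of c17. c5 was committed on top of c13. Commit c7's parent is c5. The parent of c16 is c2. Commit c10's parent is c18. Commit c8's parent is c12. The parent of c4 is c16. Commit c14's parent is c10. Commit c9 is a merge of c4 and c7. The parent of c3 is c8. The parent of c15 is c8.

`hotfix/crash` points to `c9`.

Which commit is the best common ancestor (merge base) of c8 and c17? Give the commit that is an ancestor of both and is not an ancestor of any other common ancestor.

c12

Ancestors of c8: {c12, c8}.
Ancestors of c17: {c1, c11, c12, c17, c2}.
Common ancestors: {c12}.
The only common ancestor is c12, so it is the merge base.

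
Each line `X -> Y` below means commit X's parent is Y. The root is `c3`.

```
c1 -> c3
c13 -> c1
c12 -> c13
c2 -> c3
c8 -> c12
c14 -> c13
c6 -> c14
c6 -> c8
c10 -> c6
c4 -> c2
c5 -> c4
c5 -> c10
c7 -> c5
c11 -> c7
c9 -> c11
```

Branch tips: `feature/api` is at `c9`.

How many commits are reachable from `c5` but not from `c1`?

Reachable from c5: {c1, c10, c12, c13, c14, c2, c3, c4, c5, c6, c8}.
Reachable from c1: {c1, c3}.
In c5's history but not c1's: {c10, c12, c13, c14, c2, c4, c5, c6, c8} — 9 commits.

9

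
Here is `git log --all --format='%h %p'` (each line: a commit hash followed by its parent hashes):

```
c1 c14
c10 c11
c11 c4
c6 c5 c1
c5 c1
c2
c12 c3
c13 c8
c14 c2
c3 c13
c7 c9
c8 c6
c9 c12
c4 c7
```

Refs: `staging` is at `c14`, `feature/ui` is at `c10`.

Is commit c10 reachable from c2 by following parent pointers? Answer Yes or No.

No

Ancestors of c2: {c2}.
c10 is not in that set, so it is not an ancestor of c2.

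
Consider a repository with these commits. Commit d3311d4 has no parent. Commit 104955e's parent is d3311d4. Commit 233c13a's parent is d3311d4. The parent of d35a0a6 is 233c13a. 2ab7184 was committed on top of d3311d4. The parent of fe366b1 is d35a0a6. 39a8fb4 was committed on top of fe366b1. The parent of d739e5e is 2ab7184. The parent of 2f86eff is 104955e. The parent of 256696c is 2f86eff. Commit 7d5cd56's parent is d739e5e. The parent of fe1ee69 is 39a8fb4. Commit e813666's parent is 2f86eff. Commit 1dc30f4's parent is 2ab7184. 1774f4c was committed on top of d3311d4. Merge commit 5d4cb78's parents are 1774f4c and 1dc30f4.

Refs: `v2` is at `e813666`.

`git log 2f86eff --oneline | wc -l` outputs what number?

3

Walking parent pointers from 2f86eff: reachable set = {104955e, 2f86eff, d3311d4}.
That is 3 commits.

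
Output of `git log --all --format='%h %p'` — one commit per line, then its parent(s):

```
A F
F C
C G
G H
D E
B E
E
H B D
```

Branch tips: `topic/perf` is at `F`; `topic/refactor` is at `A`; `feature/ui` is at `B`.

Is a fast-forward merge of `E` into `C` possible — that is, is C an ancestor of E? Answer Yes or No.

No

A fast-forward from C to E is possible iff C is an ancestor of E.
Ancestors of E: {E}.
C is not among them, so fast-forward is not possible.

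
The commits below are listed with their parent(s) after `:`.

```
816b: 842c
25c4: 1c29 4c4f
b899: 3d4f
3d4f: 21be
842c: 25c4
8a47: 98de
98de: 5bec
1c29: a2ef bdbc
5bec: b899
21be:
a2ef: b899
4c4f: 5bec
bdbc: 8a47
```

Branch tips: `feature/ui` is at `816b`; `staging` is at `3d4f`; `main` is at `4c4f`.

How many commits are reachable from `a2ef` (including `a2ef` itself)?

4

Walking parent pointers from a2ef: reachable set = {21be, 3d4f, a2ef, b899}.
That is 4 commits.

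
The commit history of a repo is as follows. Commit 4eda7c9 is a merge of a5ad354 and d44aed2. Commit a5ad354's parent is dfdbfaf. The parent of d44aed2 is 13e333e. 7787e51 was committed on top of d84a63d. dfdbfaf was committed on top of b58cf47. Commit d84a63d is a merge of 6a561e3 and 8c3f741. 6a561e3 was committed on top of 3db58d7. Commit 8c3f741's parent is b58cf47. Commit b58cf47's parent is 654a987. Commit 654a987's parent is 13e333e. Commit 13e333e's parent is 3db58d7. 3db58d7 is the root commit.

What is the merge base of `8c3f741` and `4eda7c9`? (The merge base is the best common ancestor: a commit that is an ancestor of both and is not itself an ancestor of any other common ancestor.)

b58cf47

Ancestors of 8c3f741: {13e333e, 3db58d7, 654a987, 8c3f741, b58cf47}.
Ancestors of 4eda7c9: {13e333e, 3db58d7, 4eda7c9, 654a987, a5ad354, b58cf47, d44aed2, dfdbfaf}.
Common ancestors: {13e333e, 3db58d7, 654a987, b58cf47}.
Among these, b58cf47 is not an ancestor of any other common ancestor — it is the merge base.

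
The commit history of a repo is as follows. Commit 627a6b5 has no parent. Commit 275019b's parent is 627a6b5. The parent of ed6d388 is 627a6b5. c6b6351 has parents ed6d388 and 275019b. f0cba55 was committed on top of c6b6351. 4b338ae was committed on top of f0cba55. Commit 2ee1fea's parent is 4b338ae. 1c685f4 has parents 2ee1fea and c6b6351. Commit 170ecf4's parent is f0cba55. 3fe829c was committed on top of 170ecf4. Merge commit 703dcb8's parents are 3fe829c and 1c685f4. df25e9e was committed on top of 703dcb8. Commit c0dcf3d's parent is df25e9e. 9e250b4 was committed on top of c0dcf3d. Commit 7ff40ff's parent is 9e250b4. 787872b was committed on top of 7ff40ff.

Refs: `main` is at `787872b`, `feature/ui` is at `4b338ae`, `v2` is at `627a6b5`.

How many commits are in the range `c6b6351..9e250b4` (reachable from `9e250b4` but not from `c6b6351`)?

10

Reachable from 9e250b4: {170ecf4, 1c685f4, 275019b, 2ee1fea, 3fe829c, 4b338ae, 627a6b5, 703dcb8, 9e250b4, c0dcf3d, c6b6351, df25e9e, ed6d388, f0cba55}.
Reachable from c6b6351: {275019b, 627a6b5, c6b6351, ed6d388}.
In 9e250b4's history but not c6b6351's: {170ecf4, 1c685f4, 2ee1fea, 3fe829c, 4b338ae, 703dcb8, 9e250b4, c0dcf3d, df25e9e, f0cba55} — 10 commits.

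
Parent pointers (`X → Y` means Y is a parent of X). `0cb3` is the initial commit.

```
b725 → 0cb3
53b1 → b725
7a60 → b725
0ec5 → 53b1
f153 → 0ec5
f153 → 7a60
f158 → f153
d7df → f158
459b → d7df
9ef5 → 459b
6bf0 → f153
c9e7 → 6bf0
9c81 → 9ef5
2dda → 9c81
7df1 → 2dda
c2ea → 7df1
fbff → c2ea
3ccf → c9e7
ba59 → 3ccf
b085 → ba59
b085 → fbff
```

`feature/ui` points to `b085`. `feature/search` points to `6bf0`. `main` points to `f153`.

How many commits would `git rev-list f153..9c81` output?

5

Reachable from 9c81: {0cb3, 0ec5, 459b, 53b1, 7a60, 9c81, 9ef5, b725, d7df, f153, f158}.
Reachable from f153: {0cb3, 0ec5, 53b1, 7a60, b725, f153}.
In 9c81's history but not f153's: {459b, 9c81, 9ef5, d7df, f158} — 5 commits.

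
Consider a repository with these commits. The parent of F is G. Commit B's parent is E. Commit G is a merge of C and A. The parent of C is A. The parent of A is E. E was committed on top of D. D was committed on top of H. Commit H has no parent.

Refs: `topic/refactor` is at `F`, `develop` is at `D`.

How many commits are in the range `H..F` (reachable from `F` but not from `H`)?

6

Reachable from F: {A, C, D, E, F, G, H}.
Reachable from H: {H}.
In F's history but not H's: {A, C, D, E, F, G} — 6 commits.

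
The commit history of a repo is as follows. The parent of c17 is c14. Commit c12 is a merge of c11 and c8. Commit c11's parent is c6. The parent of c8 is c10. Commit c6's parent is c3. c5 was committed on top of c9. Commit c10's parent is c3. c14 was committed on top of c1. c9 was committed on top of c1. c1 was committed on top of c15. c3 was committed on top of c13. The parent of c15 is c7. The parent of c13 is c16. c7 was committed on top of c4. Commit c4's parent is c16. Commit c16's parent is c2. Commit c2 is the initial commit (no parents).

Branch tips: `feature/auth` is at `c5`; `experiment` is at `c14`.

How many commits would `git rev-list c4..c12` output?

7

Reachable from c12: {c10, c11, c12, c13, c16, c2, c3, c6, c8}.
Reachable from c4: {c16, c2, c4}.
In c12's history but not c4's: {c10, c11, c12, c13, c3, c6, c8} — 7 commits.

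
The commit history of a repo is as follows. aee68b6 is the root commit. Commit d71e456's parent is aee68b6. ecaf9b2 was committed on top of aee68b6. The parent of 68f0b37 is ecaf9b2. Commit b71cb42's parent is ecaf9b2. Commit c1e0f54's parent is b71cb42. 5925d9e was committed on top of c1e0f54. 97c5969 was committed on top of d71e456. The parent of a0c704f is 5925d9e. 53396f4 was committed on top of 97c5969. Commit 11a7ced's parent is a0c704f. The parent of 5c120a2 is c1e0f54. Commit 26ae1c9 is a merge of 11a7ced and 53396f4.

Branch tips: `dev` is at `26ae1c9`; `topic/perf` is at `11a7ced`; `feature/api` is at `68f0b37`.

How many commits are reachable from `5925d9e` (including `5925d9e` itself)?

Walking parent pointers from 5925d9e: reachable set = {5925d9e, aee68b6, b71cb42, c1e0f54, ecaf9b2}.
That is 5 commits.

5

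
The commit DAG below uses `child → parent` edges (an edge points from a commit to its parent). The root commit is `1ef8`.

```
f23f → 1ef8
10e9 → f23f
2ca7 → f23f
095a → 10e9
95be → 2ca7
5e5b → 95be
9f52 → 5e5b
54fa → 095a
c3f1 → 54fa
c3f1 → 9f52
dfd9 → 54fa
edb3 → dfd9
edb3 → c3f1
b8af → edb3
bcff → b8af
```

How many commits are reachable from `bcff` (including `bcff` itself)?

14

Walking parent pointers from bcff: reachable set = {095a, 10e9, 1ef8, 2ca7, 54fa, 5e5b, 95be, 9f52, b8af, bcff, c3f1, dfd9, edb3, f23f}.
That is 14 commits.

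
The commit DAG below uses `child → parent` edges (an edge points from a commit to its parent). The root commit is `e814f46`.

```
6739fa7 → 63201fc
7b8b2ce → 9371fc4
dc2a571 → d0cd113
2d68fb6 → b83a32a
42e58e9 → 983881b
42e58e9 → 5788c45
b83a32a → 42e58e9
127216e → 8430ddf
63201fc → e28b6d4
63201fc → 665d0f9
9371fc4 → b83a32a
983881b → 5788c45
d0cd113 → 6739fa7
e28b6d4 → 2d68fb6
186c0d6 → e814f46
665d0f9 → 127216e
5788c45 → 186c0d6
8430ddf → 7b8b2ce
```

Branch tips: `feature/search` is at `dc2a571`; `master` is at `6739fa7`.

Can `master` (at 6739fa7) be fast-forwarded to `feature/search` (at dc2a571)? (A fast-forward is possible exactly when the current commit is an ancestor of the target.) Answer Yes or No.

Yes

A fast-forward from 6739fa7 to dc2a571 is possible iff 6739fa7 is an ancestor of dc2a571.
Ancestors of dc2a571: {127216e, 186c0d6, 2d68fb6, 42e58e9, 5788c45, 63201fc, 665d0f9, 6739fa7, 7b8b2ce, 8430ddf, 9371fc4, 983881b, b83a32a, d0cd113, dc2a571, e28b6d4, e814f46}.
6739fa7 is among them, so fast-forward is possible.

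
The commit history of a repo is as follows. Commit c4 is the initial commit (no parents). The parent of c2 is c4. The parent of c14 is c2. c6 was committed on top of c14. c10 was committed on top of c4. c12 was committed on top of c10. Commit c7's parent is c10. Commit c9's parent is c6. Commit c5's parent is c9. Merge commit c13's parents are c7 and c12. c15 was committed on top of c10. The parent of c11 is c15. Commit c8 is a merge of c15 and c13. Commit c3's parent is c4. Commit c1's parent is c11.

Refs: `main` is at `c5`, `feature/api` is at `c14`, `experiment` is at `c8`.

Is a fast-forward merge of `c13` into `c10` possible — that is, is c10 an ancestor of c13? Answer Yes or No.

A fast-forward from c10 to c13 is possible iff c10 is an ancestor of c13.
Ancestors of c13: {c10, c12, c13, c4, c7}.
c10 is among them, so fast-forward is possible.

Yes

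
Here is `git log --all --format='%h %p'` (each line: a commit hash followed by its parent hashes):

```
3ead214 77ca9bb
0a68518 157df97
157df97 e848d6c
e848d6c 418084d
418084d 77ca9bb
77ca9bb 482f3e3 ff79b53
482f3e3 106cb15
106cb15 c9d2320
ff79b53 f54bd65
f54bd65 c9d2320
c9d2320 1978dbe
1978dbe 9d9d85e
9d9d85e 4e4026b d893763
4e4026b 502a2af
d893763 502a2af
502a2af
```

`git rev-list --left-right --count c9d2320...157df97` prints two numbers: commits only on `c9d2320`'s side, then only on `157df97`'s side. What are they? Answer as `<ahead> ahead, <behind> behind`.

Reachable from c9d2320: {1978dbe, 4e4026b, 502a2af, 9d9d85e, c9d2320, d893763}.
Reachable from 157df97: {106cb15, 157df97, 1978dbe, 418084d, 482f3e3, 4e4026b, 502a2af, 77ca9bb, 9d9d85e, c9d2320, d893763, e848d6c, f54bd65, ff79b53}.
Only in c9d2320's history (ahead): {} — 0.
Only in 157df97's history (behind): {106cb15, 157df97, 418084d, 482f3e3, 77ca9bb, e848d6c, f54bd65, ff79b53} — 8.

0 ahead, 8 behind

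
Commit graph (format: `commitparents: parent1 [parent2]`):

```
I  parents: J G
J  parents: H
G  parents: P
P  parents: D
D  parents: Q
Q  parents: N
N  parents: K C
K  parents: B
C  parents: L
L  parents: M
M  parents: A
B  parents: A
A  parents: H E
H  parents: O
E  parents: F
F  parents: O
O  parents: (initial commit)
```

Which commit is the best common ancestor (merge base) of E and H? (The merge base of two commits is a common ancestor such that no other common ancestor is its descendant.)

O

Ancestors of E: {E, F, O}.
Ancestors of H: {H, O}.
Common ancestors: {O}.
The only common ancestor is O, so it is the merge base.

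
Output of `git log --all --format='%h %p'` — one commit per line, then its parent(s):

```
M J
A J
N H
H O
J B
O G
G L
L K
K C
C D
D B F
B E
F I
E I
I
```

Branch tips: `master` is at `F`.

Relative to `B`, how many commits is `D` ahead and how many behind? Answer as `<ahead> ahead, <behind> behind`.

Reachable from D: {B, D, E, F, I}.
Reachable from B: {B, E, I}.
Only in D's history (ahead): {D, F} — 2.
Only in B's history (behind): {} — 0.

2 ahead, 0 behind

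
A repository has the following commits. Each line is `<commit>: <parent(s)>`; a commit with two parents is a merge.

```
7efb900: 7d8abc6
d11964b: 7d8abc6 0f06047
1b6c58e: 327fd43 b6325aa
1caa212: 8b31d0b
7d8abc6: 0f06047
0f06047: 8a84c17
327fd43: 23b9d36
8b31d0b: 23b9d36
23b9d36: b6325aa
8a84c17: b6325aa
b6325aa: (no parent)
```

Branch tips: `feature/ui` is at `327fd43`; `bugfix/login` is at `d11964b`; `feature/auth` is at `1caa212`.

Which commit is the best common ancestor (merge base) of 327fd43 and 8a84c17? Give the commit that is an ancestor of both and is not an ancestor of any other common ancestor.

b6325aa

Ancestors of 327fd43: {23b9d36, 327fd43, b6325aa}.
Ancestors of 8a84c17: {8a84c17, b6325aa}.
Common ancestors: {b6325aa}.
The only common ancestor is b6325aa, so it is the merge base.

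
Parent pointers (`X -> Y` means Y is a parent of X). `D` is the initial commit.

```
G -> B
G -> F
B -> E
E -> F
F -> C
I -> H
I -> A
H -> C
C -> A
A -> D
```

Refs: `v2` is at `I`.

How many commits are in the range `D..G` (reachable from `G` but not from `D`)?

6

Reachable from G: {A, B, C, D, E, F, G}.
Reachable from D: {D}.
In G's history but not D's: {A, B, C, E, F, G} — 6 commits.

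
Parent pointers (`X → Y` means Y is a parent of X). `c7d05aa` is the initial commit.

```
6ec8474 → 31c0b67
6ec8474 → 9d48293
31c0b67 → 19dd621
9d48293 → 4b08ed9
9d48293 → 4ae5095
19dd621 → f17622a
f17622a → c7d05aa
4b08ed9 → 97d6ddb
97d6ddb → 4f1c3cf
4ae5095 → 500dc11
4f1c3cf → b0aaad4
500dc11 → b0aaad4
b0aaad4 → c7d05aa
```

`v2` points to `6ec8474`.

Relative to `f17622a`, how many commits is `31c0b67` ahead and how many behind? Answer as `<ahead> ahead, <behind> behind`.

Reachable from 31c0b67: {19dd621, 31c0b67, c7d05aa, f17622a}.
Reachable from f17622a: {c7d05aa, f17622a}.
Only in 31c0b67's history (ahead): {19dd621, 31c0b67} — 2.
Only in f17622a's history (behind): {} — 0.

2 ahead, 0 behind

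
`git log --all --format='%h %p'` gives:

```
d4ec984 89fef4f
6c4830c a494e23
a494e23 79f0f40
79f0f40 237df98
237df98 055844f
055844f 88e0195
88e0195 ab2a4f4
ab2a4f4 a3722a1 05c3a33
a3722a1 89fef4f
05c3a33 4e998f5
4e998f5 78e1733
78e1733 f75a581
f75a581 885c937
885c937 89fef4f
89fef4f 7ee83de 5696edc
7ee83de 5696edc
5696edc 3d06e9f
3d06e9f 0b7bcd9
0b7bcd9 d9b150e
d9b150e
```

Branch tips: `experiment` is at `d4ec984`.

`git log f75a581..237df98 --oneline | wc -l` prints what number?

Reachable from 237df98: {055844f, 05c3a33, 0b7bcd9, 237df98, 3d06e9f, 4e998f5, 5696edc, 78e1733, 7ee83de, 885c937, 88e0195, 89fef4f, a3722a1, ab2a4f4, d9b150e, f75a581}.
Reachable from f75a581: {0b7bcd9, 3d06e9f, 5696edc, 7ee83de, 885c937, 89fef4f, d9b150e, f75a581}.
In 237df98's history but not f75a581's: {055844f, 05c3a33, 237df98, 4e998f5, 78e1733, 88e0195, a3722a1, ab2a4f4} — 8 commits.

8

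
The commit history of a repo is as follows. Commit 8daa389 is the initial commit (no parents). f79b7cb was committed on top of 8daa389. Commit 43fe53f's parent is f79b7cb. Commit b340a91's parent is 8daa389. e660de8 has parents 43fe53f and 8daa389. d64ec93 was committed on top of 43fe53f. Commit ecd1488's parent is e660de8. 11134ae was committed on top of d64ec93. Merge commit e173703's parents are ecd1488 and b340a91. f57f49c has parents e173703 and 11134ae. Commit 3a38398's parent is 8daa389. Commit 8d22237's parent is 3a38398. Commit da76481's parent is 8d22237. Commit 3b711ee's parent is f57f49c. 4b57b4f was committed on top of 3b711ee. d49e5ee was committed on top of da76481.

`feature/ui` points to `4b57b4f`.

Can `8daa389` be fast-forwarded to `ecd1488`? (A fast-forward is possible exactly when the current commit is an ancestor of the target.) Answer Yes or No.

Yes

A fast-forward from 8daa389 to ecd1488 is possible iff 8daa389 is an ancestor of ecd1488.
Ancestors of ecd1488: {43fe53f, 8daa389, e660de8, ecd1488, f79b7cb}.
8daa389 is among them, so fast-forward is possible.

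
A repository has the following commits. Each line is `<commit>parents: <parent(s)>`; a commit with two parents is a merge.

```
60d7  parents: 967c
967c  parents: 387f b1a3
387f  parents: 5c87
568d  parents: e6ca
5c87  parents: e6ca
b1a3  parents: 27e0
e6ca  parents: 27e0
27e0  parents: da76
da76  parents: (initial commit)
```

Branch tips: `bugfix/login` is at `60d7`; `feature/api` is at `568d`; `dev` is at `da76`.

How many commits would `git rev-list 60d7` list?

Walking parent pointers from 60d7: reachable set = {27e0, 387f, 5c87, 60d7, 967c, b1a3, da76, e6ca}.
That is 8 commits.

8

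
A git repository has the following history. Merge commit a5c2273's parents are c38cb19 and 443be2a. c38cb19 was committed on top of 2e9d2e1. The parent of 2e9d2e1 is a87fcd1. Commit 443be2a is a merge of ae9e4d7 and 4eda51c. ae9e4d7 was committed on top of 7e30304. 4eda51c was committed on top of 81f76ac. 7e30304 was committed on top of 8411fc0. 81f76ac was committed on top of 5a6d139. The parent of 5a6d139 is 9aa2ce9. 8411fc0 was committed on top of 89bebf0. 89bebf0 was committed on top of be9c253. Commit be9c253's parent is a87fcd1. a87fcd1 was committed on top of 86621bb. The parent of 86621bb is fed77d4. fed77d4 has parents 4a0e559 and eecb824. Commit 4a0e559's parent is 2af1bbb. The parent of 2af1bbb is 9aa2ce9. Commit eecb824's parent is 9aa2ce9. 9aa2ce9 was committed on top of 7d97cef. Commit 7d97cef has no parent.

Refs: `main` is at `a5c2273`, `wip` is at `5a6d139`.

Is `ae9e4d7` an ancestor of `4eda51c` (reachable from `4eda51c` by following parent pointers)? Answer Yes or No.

No

Ancestors of 4eda51c: {4eda51c, 5a6d139, 7d97cef, 81f76ac, 9aa2ce9}.
ae9e4d7 is not in that set, so it is not an ancestor of 4eda51c.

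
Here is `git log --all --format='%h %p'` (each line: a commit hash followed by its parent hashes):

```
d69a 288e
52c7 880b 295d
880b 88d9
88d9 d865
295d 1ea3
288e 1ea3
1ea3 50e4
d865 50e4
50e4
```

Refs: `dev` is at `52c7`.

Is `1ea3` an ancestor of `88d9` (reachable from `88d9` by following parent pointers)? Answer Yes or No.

No

Ancestors of 88d9: {50e4, 88d9, d865}.
1ea3 is not in that set, so it is not an ancestor of 88d9.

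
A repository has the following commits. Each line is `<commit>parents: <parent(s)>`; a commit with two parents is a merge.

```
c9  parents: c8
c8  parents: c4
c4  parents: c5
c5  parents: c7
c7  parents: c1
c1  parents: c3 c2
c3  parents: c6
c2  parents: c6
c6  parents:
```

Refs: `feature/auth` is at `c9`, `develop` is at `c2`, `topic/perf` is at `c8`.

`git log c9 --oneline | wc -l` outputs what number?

9

Walking parent pointers from c9: reachable set = {c1, c2, c3, c4, c5, c6, c7, c8, c9}.
That is 9 commits.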